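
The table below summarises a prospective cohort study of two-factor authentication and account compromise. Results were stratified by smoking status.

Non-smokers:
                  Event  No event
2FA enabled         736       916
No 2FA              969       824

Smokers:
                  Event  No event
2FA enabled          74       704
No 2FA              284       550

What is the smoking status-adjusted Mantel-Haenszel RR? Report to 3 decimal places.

0.700

RR_MH = Σ(aᵢ·n₀ᵢ/nᵢ) / Σ(cᵢ·n₁ᵢ/nᵢ), with n₁ᵢ = aᵢ+bᵢ (exposed), n₀ᵢ = cᵢ+dᵢ (unexposed), nᵢ = n₁ᵢ+n₀ᵢ.
Stratum 1 (Non-smokers): n₁ = 1652, n₀ = 1793, n = 3445; a·n₀/n = 736·1793/3445 = 383.0618; c·n₁/n = 969·1652/3445 = 464.6700
Stratum 2 (Smokers): n₁ = 778, n₀ = 834, n = 1612; a·n₀/n = 74·834/1612 = 38.2854; c·n₁/n = 284·778/1612 = 137.0670
RR_MH = (383.0618 + 38.2854) / (464.6700 + 137.0670) = 421.3472 / 601.7370 = 0.70022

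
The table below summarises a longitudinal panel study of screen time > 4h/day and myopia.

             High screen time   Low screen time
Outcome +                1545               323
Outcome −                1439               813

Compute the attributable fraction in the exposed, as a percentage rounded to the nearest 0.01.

45.08

Reading the table with exposure as columns: a = 1545 (High screen time, case), b = 1439 (High screen time, non-case), c = 323 (Low screen time, case), d = 813.
Risk in exposed = 1545/2984 = 0.51776; risk in unexposed = 323/1136 = 0.28433.
RR = 0.51776/0.28433 = 1.82098
AR% = (RR − 1)/RR × 100 = (1.82098 − 1)/1.82098 × 100 = 45.0846%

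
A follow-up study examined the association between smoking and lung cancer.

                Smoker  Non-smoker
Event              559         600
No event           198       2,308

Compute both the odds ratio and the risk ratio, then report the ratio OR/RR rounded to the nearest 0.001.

3.034

Reading the table with exposure as columns: a = 559 (Smoker, case), b = 198 (Smoker, non-case), c = 600 (Non-smoker, case), d = 2308.
OR = (559·2308)/(198·600) = 1290172/118800 = 10.86003
Risk in exposed = 559/757 = 0.73844; risk in unexposed = 600/2908 = 0.20633; RR = 3.57898
OR/RR = 10.86003 / 3.57898 = 3.03439
The outcome is not rare, so the OR lies further from 1 than the RR.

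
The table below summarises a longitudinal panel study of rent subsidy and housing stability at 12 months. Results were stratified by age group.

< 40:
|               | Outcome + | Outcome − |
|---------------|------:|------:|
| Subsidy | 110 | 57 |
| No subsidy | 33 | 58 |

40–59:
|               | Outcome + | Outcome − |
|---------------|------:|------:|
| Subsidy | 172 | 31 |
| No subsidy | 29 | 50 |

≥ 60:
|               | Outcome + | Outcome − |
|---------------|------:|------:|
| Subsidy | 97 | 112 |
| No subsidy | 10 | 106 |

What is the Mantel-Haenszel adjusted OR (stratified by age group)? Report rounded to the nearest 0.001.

6.238

OR_MH = Σ(aᵢdᵢ/nᵢ) / Σ(bᵢcᵢ/nᵢ), where nᵢ is the stratum total.
Stratum 1 (< 40): n = 258; a·d/n = 110·58/258 = 24.7287; b·c/n = 57·33/258 = 7.2907
Stratum 2 (40–59): n = 282; a·d/n = 172·50/282 = 30.4965; b·c/n = 31·29/282 = 3.1879
Stratum 3 (≥ 60): n = 325; a·d/n = 97·106/325 = 31.6369; b·c/n = 112·10/325 = 3.4462
OR_MH = (24.7287 + 30.4965 + 31.6369) / (7.2907 + 3.1879 + 3.4462) = 86.8621 / 13.9248 = 6.23794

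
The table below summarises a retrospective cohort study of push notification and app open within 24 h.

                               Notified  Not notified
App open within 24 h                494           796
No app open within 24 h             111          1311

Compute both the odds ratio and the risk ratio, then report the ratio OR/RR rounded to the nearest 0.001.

Reading the table with exposure as columns: a = 494 (Notified, case), b = 111 (Notified, non-case), c = 796 (Not notified, case), d = 1311.
OR = (494·1311)/(111·796) = 647634/88356 = 7.32982
Risk in exposed = 494/605 = 0.81653; risk in unexposed = 796/2107 = 0.37779; RR = 2.16134
OR/RR = 7.32982 / 2.16134 = 3.39133
The outcome is not rare, so the OR lies further from 1 than the RR.

3.391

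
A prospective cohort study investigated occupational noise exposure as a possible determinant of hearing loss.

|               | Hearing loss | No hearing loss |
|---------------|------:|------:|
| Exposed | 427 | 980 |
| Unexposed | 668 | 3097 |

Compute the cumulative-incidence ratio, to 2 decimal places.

Cells: a = 427, b = 980, c = 668, d = 3097.
Risk in exposed = 427/1407 = 0.30348; risk in unexposed = 668/3765 = 0.17742.
RR = 0.30348 / 0.17742 = 1.71050
The risk among the exposed is 1.71 times that among the unexposed.

1.71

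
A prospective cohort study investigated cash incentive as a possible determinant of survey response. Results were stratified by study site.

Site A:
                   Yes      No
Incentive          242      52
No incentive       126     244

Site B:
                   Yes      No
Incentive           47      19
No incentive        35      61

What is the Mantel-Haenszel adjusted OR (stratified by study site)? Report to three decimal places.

7.631

OR_MH = Σ(aᵢdᵢ/nᵢ) / Σ(bᵢcᵢ/nᵢ), where nᵢ is the stratum total.
Stratum 1 (Site A): n = 664; a·d/n = 242·244/664 = 88.9277; b·c/n = 52·126/664 = 9.8675
Stratum 2 (Site B): n = 162; a·d/n = 47·61/162 = 17.6975; b·c/n = 19·35/162 = 4.1049
OR_MH = (88.9277 + 17.6975) / (9.8675 + 4.1049) = 106.6252 / 13.9724 = 7.63113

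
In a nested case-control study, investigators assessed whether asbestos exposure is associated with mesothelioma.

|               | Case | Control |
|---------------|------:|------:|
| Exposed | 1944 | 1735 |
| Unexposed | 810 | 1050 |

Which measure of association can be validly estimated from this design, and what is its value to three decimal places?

1.452

Cells: a = 1944, b = 1735, c = 810, d = 1050.
This is a nested case-control study: participants were sampled on outcome status, so risks in the source population cannot be estimated directly — relative risk is not valid here. The odds ratio is the appropriate measure.
OR = (a·d)/(b·c) = (1944 × 1050) / (1735 × 810) = 2041200 / 1405350 = 1.45245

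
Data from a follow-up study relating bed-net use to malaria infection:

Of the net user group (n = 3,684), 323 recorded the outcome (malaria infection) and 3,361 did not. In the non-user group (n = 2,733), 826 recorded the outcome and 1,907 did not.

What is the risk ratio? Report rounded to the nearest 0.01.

0.29

From the description: a = 323, b = 3361, c = 826, d = 1907.
Risk in exposed = 323/3684 = 0.08768; risk in unexposed = 826/2733 = 0.30223.
RR = 0.08768 / 0.30223 = 0.29010
The risk is 71% lower among the exposed than among the unexposed.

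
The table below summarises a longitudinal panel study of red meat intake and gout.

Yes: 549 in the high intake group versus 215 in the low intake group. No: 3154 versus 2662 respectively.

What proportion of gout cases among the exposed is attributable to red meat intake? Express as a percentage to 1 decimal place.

49.6

From the description: a = 549, b = 3154, c = 215, d = 2662.
Risk in exposed = 549/3703 = 0.14826; risk in unexposed = 215/2877 = 0.07473.
RR = 0.14826/0.07473 = 1.98390
AR% = (RR − 1)/RR × 100 = (1.98390 − 1)/1.98390 × 100 = 49.5943%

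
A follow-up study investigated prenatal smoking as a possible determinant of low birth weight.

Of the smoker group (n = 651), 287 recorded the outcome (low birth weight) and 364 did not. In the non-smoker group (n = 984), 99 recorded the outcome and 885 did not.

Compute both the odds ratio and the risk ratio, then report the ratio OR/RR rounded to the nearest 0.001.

1.609

From the description: a = 287, b = 364, c = 99, d = 885.
OR = (287·885)/(364·99) = 253995/36036 = 7.04837
Risk in exposed = 287/651 = 0.44086; risk in unexposed = 99/984 = 0.10061; RR = 4.38188
OR/RR = 7.04837 / 4.38188 = 1.60852
The outcome is not rare, so the OR lies further from 1 than the RR.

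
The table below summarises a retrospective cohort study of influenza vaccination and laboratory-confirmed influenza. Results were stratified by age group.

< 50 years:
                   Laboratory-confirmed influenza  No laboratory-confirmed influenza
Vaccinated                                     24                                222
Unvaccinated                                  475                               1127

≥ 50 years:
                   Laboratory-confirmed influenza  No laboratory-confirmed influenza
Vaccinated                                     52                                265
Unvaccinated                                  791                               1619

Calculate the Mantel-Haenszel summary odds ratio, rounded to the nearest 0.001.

0.340

OR_MH = Σ(aᵢdᵢ/nᵢ) / Σ(bᵢcᵢ/nᵢ), where nᵢ is the stratum total.
Stratum 1 (< 50 years): n = 1848; a·d/n = 24·1127/1848 = 14.6364; b·c/n = 222·475/1848 = 57.0617
Stratum 2 (≥ 50 years): n = 2727; a·d/n = 52·1619/2727 = 30.8720; b·c/n = 265·791/2727 = 76.8665
OR_MH = (14.6364 + 30.8720) / (57.0617 + 76.8665) = 45.5084 / 133.9282 = 0.33980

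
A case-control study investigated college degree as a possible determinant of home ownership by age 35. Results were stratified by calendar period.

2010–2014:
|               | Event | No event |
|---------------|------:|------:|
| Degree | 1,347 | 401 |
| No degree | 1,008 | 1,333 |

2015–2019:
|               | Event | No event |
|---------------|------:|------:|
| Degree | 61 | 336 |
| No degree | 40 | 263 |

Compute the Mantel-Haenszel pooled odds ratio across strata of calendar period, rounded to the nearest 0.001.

OR_MH = Σ(aᵢdᵢ/nᵢ) / Σ(bᵢcᵢ/nᵢ), where nᵢ is the stratum total.
Stratum 1 (2010–2014): n = 4089; a·d/n = 1347·1333/4089 = 439.1174; b·c/n = 401·1008/4089 = 98.8525
Stratum 2 (2015–2019): n = 700; a·d/n = 61·263/700 = 22.9186; b·c/n = 336·40/700 = 19.2000
OR_MH = (439.1174 + 22.9186) / (98.8525 + 19.2000) = 462.0360 / 118.0525 = 3.91382

3.914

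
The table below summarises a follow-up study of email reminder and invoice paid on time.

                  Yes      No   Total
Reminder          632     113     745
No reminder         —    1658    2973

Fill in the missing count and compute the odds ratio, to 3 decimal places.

The missing cell is in the unexposed row: 2973 − 1658 = 1315.
So a = 632, b = 113, c = 1315, d = 1658.
OR = (a·d)/(b·c) = (632 × 1658) / (113 × 1315) = 1047856 / 148595 = 7.05176

7.052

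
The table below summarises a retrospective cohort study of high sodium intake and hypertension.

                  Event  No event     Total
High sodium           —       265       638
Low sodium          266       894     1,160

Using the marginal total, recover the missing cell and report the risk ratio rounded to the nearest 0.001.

2.550

The missing cell is in the exposed row: 638 − 265 = 373.
So a = 373, b = 265, c = 266, d = 894.
RR = [a/(a+b)] / [c/(c+d)] = (373/638) / (266/1160) = 0.58464/0.22931 = 2.54956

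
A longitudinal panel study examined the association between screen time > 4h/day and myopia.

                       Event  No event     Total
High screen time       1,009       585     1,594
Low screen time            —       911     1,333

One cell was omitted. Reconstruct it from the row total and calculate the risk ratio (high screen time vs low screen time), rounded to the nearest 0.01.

2.00

The missing cell is in the unexposed row: 1333 − 911 = 422.
So a = 1009, b = 585, c = 422, d = 911.
RR = [a/(a+b)] / [c/(c+d)] = (1009/1594) / (422/1333) = 0.63300/0.31658 = 1.99950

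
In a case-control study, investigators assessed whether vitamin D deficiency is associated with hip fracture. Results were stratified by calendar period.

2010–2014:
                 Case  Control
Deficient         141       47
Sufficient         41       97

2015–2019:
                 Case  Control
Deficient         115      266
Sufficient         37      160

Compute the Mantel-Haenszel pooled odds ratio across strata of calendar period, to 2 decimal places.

OR_MH = Σ(aᵢdᵢ/nᵢ) / Σ(bᵢcᵢ/nᵢ), where nᵢ is the stratum total.
Stratum 1 (2010–2014): n = 326; a·d/n = 141·97/326 = 41.9540; b·c/n = 47·41/326 = 5.9110
Stratum 2 (2015–2019): n = 578; a·d/n = 115·160/578 = 31.8339; b·c/n = 266·37/578 = 17.0277
OR_MH = (41.9540 + 31.8339) / (5.9110 + 17.0277) = 73.7879 / 22.9387 = 3.21674

3.22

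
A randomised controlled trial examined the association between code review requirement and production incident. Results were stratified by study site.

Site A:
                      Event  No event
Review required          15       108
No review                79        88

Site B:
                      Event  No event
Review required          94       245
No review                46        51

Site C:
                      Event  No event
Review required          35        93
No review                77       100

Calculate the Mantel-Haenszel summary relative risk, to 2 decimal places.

0.49

RR_MH = Σ(aᵢ·n₀ᵢ/nᵢ) / Σ(cᵢ·n₁ᵢ/nᵢ), with n₁ᵢ = aᵢ+bᵢ (exposed), n₀ᵢ = cᵢ+dᵢ (unexposed), nᵢ = n₁ᵢ+n₀ᵢ.
Stratum 1 (Site A): n₁ = 123, n₀ = 167, n = 290; a·n₀/n = 15·167/290 = 8.6379; c·n₁/n = 79·123/290 = 33.5069
Stratum 2 (Site B): n₁ = 339, n₀ = 97, n = 436; a·n₀/n = 94·97/436 = 20.9128; c·n₁/n = 46·339/436 = 35.7661
Stratum 3 (Site C): n₁ = 128, n₀ = 177, n = 305; a·n₀/n = 35·177/305 = 20.3115; c·n₁/n = 77·128/305 = 32.3148
RR_MH = (8.6379 + 20.9128 + 20.3115) / (33.5069 + 35.7661 + 32.3148) = 49.8623 / 101.5877 = 0.49083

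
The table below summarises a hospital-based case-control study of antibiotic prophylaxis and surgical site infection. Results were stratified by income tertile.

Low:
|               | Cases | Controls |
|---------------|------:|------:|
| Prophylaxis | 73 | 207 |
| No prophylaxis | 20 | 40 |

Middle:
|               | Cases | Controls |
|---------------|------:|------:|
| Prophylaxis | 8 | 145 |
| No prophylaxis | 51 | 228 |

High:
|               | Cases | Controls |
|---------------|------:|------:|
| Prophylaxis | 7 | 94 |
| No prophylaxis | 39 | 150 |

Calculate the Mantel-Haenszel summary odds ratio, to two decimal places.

0.39

OR_MH = Σ(aᵢdᵢ/nᵢ) / Σ(bᵢcᵢ/nᵢ), where nᵢ is the stratum total.
Stratum 1 (Low): n = 340; a·d/n = 73·40/340 = 8.5882; b·c/n = 207·20/340 = 12.1765
Stratum 2 (Middle): n = 432; a·d/n = 8·228/432 = 4.2222; b·c/n = 145·51/432 = 17.1181
Stratum 3 (High): n = 290; a·d/n = 7·150/290 = 3.6207; b·c/n = 94·39/290 = 12.6414
OR_MH = (8.5882 + 4.2222 + 3.6207) / (12.1765 + 17.1181 + 12.6414) = 16.4311 / 41.9359 = 0.39182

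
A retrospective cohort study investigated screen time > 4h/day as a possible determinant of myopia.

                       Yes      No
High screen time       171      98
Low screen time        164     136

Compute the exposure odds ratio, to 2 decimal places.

1.45

Cells: a = 171, b = 98, c = 164, d = 136.
OR = (a·d)/(b·c) = (171 × 136) / (98 × 164) = 23256 / 16072 = 1.44699
The odds of myopia are about 1.45 times as high in the high screen time group.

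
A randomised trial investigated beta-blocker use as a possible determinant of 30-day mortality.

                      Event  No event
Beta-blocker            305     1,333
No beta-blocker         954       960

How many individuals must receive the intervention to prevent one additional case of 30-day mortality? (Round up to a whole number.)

4

Risk in treated group = 305/1638 = 0.18620; risk in control = 954/1914 = 0.49843.
Absolute risk reduction = 0.49843 − 0.18620 = 0.31223
NNT = 1 / ARR = 1 / 0.31223 = 3.203 → round up → 4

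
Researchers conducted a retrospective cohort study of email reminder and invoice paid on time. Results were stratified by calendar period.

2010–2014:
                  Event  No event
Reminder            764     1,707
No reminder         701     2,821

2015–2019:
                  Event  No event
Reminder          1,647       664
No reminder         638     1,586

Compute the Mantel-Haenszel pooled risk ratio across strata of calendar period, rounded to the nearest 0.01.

2.05

RR_MH = Σ(aᵢ·n₀ᵢ/nᵢ) / Σ(cᵢ·n₁ᵢ/nᵢ), with n₁ᵢ = aᵢ+bᵢ (exposed), n₀ᵢ = cᵢ+dᵢ (unexposed), nᵢ = n₁ᵢ+n₀ᵢ.
Stratum 1 (2010–2014): n₁ = 2471, n₀ = 3522, n = 5993; a·n₀/n = 764·3522/5993 = 448.9918; c·n₁/n = 701·2471/5993 = 289.0324
Stratum 2 (2015–2019): n₁ = 2311, n₀ = 2224, n = 4535; a·n₀/n = 1647·2224/4535 = 807.7019; c·n₁/n = 638·2311/4535 = 325.1197
RR_MH = (448.9918 + 807.7019) / (289.0324 + 325.1197) = 1256.6937 / 614.1521 = 2.04623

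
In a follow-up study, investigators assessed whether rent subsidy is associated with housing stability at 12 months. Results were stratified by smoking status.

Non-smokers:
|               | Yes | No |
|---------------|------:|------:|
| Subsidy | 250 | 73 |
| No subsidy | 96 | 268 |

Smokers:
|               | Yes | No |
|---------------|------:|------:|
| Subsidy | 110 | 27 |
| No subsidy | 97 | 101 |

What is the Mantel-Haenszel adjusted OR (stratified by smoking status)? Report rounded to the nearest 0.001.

7.253

OR_MH = Σ(aᵢdᵢ/nᵢ) / Σ(bᵢcᵢ/nᵢ), where nᵢ is the stratum total.
Stratum 1 (Non-smokers): n = 687; a·d/n = 250·268/687 = 97.5255; b·c/n = 73·96/687 = 10.2009
Stratum 2 (Smokers): n = 335; a·d/n = 110·101/335 = 33.1642; b·c/n = 27·97/335 = 7.8179
OR_MH = (97.5255 + 33.1642) / (10.2009 + 7.8179) = 130.6897 / 18.0188 = 7.25297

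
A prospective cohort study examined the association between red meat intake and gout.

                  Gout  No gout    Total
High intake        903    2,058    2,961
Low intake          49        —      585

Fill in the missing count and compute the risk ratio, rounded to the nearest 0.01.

The missing cell is in the unexposed row: 585 − 49 = 536.
So a = 903, b = 2058, c = 49, d = 536.
RR = [a/(a+b)] / [c/(c+d)] = (903/2961) / (49/585) = 0.30496/0.08376 = 3.64090

3.64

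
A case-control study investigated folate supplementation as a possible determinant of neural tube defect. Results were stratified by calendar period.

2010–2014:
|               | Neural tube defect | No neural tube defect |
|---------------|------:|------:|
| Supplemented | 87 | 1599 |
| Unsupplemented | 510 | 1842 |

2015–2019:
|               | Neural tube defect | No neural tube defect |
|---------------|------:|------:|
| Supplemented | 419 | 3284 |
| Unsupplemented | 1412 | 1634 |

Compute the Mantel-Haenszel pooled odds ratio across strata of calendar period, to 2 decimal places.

OR_MH = Σ(aᵢdᵢ/nᵢ) / Σ(bᵢcᵢ/nᵢ), where nᵢ is the stratum total.
Stratum 1 (2010–2014): n = 4038; a·d/n = 87·1842/4038 = 39.6865; b·c/n = 1599·510/4038 = 201.9539
Stratum 2 (2015–2019): n = 6749; a·d/n = 419·1634/6749 = 101.4441; b·c/n = 3284·1412/6749 = 687.0659
OR_MH = (39.6865 + 101.4441) / (201.9539 + 687.0659) = 141.1305 / 889.0199 = 0.15875

0.16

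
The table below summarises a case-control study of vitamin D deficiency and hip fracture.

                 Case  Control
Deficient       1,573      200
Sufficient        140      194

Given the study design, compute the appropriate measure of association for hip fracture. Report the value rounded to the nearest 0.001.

10.899

Cells: a = 1573, b = 200, c = 140, d = 194.
This is a case-control study: participants were sampled on outcome status, so risks in the source population cannot be estimated directly — relative risk is not valid here. The odds ratio is the appropriate measure.
OR = (a·d)/(b·c) = (1573 × 194) / (200 × 140) = 305162 / 28000 = 10.89864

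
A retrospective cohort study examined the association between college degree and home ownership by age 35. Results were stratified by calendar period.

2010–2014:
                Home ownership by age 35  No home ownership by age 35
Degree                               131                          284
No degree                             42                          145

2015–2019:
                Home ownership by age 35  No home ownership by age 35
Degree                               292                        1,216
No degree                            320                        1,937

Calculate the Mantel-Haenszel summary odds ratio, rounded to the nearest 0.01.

1.48

OR_MH = Σ(aᵢdᵢ/nᵢ) / Σ(bᵢcᵢ/nᵢ), where nᵢ is the stratum total.
Stratum 1 (2010–2014): n = 602; a·d/n = 131·145/602 = 31.5532; b·c/n = 284·42/602 = 19.8140
Stratum 2 (2015–2019): n = 3765; a·d/n = 292·1937/3765 = 150.2268; b·c/n = 1216·320/3765 = 103.3519
OR_MH = (31.5532 + 150.2268) / (19.8140 + 103.3519) = 181.7800 / 123.1659 = 1.47590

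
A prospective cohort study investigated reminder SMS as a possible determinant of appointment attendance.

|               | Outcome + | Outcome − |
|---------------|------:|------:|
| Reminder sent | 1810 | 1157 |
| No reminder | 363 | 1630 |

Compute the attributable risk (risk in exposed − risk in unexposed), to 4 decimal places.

Cells: a = 1810, b = 1157, c = 363, d = 1630.
Risk in exposed = 1810/2967 = 0.610044; risk in unexposed = 363/1993 = 0.182137.
Risk difference = 0.610044 − 0.182137 = 0.427906

0.4279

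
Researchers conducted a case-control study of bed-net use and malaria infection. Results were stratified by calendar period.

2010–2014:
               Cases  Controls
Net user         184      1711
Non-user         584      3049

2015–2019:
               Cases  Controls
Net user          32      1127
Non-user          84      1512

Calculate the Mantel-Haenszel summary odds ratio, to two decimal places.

0.55

OR_MH = Σ(aᵢdᵢ/nᵢ) / Σ(bᵢcᵢ/nᵢ), where nᵢ is the stratum total.
Stratum 1 (2010–2014): n = 5528; a·d/n = 184·3049/5528 = 101.4863; b·c/n = 1711·584/5528 = 180.7569
Stratum 2 (2015–2019): n = 2755; a·d/n = 32·1512/2755 = 17.5623; b·c/n = 1127·84/2755 = 34.3623
OR_MH = (101.4863 + 17.5623) / (180.7569 + 34.3623) = 119.0485 / 215.1191 = 0.55341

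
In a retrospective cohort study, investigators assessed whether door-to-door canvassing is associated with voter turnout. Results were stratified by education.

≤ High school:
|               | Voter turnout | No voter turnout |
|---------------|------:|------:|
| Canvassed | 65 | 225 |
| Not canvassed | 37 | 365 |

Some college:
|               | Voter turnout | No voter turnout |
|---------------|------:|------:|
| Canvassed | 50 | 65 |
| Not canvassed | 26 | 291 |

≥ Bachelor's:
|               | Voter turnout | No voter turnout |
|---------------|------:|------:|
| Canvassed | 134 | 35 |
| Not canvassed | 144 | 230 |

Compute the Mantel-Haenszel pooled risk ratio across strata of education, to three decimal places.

2.480

RR_MH = Σ(aᵢ·n₀ᵢ/nᵢ) / Σ(cᵢ·n₁ᵢ/nᵢ), with n₁ᵢ = aᵢ+bᵢ (exposed), n₀ᵢ = cᵢ+dᵢ (unexposed), nᵢ = n₁ᵢ+n₀ᵢ.
Stratum 1 (≤ High school): n₁ = 290, n₀ = 402, n = 692; a·n₀/n = 65·402/692 = 37.7601; c·n₁/n = 37·290/692 = 15.5058
Stratum 2 (Some college): n₁ = 115, n₀ = 317, n = 432; a·n₀/n = 50·317/432 = 36.6898; c·n₁/n = 26·115/432 = 6.9213
Stratum 3 (≥ Bachelor's): n₁ = 169, n₀ = 374, n = 543; a·n₀/n = 134·374/543 = 92.2947; c·n₁/n = 144·169/543 = 44.8177
RR_MH = (37.7601 + 36.6898 + 92.2947) / (15.5058 + 6.9213 + 44.8177) = 166.7446 / 67.2448 = 2.47967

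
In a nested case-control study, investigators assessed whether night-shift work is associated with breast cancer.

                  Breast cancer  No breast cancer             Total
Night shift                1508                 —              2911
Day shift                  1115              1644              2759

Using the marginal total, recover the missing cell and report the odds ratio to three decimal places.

The missing cell is in the exposed row: 2911 − 1508 = 1403.
So a = 1508, b = 1403, c = 1115, d = 1644.
OR = (a·d)/(b·c) = (1508 × 1644) / (1403 × 1115) = 2479152 / 1564345 = 1.58479

1.585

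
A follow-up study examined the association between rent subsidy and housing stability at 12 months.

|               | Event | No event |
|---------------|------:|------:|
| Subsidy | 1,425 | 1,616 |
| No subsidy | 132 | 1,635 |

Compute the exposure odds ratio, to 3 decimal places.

10.922

Cells: a = 1425, b = 1616, c = 132, d = 1635.
OR = (a·d)/(b·c) = (1425 × 1635) / (1616 × 132) = 2329875 / 213312 = 10.92238
The odds of housing stability at 12 months are about 10.92 times as high in the subsidy group.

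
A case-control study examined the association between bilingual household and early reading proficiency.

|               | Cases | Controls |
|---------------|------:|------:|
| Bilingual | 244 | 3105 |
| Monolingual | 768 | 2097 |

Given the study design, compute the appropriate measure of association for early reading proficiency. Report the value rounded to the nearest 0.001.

Cells: a = 244, b = 3105, c = 768, d = 2097.
This is a case-control study: participants were sampled on outcome status, so risks in the source population cannot be estimated directly — relative risk is not valid here. The odds ratio is the appropriate measure.
OR = (a·d)/(b·c) = (244 × 2097) / (3105 × 768) = 511668 / 2384640 = 0.21457

0.215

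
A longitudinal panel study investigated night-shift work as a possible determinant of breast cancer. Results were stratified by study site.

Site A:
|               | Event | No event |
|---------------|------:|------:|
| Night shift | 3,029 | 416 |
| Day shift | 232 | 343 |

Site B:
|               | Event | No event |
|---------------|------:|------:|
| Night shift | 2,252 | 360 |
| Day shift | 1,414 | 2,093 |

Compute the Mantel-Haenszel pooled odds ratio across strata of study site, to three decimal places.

OR_MH = Σ(aᵢdᵢ/nᵢ) / Σ(bᵢcᵢ/nᵢ), where nᵢ is the stratum total.
Stratum 1 (Site A): n = 4020; a·d/n = 3029·343/4020 = 258.4445; b·c/n = 416·232/4020 = 24.0080
Stratum 2 (Site B): n = 6119; a·d/n = 2252·2093/6119 = 770.2951; b·c/n = 360·1414/6119 = 83.1901
OR_MH = (258.4445 + 770.2951) / (24.0080 + 83.1901) = 1028.7397 / 107.1980 = 9.59663

9.597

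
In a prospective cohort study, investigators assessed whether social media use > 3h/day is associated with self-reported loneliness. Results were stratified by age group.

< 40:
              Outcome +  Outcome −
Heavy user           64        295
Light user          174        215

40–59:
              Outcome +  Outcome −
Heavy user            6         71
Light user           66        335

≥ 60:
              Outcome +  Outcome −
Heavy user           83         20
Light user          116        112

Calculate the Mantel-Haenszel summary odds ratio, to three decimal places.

OR_MH = Σ(aᵢdᵢ/nᵢ) / Σ(bᵢcᵢ/nᵢ), where nᵢ is the stratum total.
Stratum 1 (< 40): n = 748; a·d/n = 64·215/748 = 18.3957; b·c/n = 295·174/748 = 68.6230
Stratum 2 (40–59): n = 478; a·d/n = 6·335/478 = 4.2050; b·c/n = 71·66/478 = 9.8033
Stratum 3 (≥ 60): n = 331; a·d/n = 83·112/331 = 28.0846; b·c/n = 20·116/331 = 7.0091
OR_MH = (18.3957 + 4.2050 + 28.0846) / (68.6230 + 9.8033 + 7.0091) = 50.6853 / 85.4354 = 0.59326

0.593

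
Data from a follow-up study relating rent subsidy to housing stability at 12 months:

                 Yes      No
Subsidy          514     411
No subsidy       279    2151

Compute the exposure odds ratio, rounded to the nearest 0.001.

Cells: a = 514, b = 411, c = 279, d = 2151.
OR = (a·d)/(b·c) = (514 × 2151) / (411 × 279) = 1105614 / 114669 = 9.64179
The odds of housing stability at 12 months are about 9.64 times as high in the subsidy group.

9.642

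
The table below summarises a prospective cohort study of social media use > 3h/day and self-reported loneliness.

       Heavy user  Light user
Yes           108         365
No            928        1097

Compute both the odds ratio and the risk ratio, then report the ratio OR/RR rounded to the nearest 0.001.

Reading the table with exposure as columns: a = 108 (Heavy user, case), b = 928 (Heavy user, non-case), c = 365 (Light user, case), d = 1097.
OR = (108·1097)/(928·365) = 118476/338720 = 0.34978
Risk in exposed = 108/1036 = 0.10425; risk in unexposed = 365/1462 = 0.24966; RR = 0.41756
OR/RR = 0.34978 / 0.41756 = 0.83767
The outcome is not rare, so the OR lies further from 1 than the RR.

0.838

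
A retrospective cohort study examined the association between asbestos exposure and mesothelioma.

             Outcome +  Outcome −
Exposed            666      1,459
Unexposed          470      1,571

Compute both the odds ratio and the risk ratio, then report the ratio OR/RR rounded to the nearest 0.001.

Cells: a = 666, b = 1459, c = 470, d = 1571.
OR = (666·1571)/(1459·470) = 1046286/685730 = 1.52580
Risk in exposed = 666/2125 = 0.31341; risk in unexposed = 470/2041 = 0.23028; RR = 1.36101
OR/RR = 1.52580 / 1.36101 = 1.12108
The outcome is not rare, so the OR lies further from 1 than the RR.

1.121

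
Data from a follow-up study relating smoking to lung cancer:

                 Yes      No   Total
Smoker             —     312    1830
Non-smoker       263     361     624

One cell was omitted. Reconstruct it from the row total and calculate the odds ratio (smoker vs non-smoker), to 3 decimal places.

6.678

The missing cell is in the exposed row: 1830 − 312 = 1518.
So a = 1518, b = 312, c = 263, d = 361.
OR = (a·d)/(b·c) = (1518 × 361) / (312 × 263) = 547998 / 82056 = 6.67834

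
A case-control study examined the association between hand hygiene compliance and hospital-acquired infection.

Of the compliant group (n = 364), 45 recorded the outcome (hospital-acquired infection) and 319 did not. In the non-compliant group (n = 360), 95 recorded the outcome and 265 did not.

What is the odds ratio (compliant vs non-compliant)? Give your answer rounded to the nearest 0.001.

From the description: a = 45, b = 319, c = 95, d = 265.
OR = (a·d)/(b·c) = (45 × 265) / (319 × 95) = 11925 / 30305 = 0.39350
Exposure is associated with lower odds of hospital-acquired infection (OR = 0.39 < 1).

0.393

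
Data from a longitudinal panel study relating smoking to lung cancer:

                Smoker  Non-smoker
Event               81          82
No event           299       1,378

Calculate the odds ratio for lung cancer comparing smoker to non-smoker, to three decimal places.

4.552

Reading the table with exposure as columns: a = 81 (Smoker, case), b = 299 (Smoker, non-case), c = 82 (Non-smoker, case), d = 1378.
OR = (a·d)/(b·c) = (81 × 1378) / (299 × 82) = 111618 / 24518 = 4.55249
The odds of lung cancer are about 4.55 times as high in the smoker group.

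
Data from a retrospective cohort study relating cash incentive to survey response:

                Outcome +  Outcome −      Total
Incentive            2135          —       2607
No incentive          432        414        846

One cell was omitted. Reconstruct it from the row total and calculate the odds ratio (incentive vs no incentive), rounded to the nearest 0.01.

The missing cell is in the exposed row: 2607 − 2135 = 472.
So a = 2135, b = 472, c = 432, d = 414.
OR = (a·d)/(b·c) = (2135 × 414) / (472 × 432) = 883890 / 203904 = 4.33483

4.33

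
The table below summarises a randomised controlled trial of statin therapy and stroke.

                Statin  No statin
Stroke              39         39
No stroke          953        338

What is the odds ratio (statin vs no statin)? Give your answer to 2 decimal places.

0.35

Reading the table with exposure as columns: a = 39 (Statin, case), b = 953 (Statin, non-case), c = 39 (No statin, case), d = 338.
OR = (a·d)/(b·c) = (39 × 338) / (953 × 39) = 13182 / 37167 = 0.35467
Exposure is associated with lower odds of stroke (OR = 0.35 < 1).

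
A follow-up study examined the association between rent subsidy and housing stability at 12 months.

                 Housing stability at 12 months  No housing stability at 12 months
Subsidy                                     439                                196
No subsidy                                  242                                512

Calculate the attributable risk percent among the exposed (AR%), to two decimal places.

53.57

Cells: a = 439, b = 196, c = 242, d = 512.
Risk in exposed = 439/635 = 0.69134; risk in unexposed = 242/754 = 0.32095.
RR = 0.69134/0.32095 = 2.15401
AR% = (RR − 1)/RR × 100 = (2.15401 − 1)/2.15401 × 100 = 53.5749%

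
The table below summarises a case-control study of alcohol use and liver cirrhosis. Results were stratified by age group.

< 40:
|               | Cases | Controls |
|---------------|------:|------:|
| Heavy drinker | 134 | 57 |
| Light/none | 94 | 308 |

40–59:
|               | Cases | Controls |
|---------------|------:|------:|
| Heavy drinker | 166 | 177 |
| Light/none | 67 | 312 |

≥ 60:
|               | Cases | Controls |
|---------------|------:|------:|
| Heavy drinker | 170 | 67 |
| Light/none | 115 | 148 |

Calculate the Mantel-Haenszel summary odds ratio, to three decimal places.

4.689

OR_MH = Σ(aᵢdᵢ/nᵢ) / Σ(bᵢcᵢ/nᵢ), where nᵢ is the stratum total.
Stratum 1 (< 40): n = 593; a·d/n = 134·308/593 = 69.5987; b·c/n = 57·94/593 = 9.0354
Stratum 2 (40–59): n = 722; a·d/n = 166·312/722 = 71.7341; b·c/n = 177·67/722 = 16.4252
Stratum 3 (≥ 60): n = 500; a·d/n = 170·148/500 = 50.3200; b·c/n = 67·115/500 = 15.4100
OR_MH = (69.5987 + 71.7341 + 50.3200) / (9.0354 + 16.4252 + 15.4100) = 191.6527 / 40.8706 = 4.68925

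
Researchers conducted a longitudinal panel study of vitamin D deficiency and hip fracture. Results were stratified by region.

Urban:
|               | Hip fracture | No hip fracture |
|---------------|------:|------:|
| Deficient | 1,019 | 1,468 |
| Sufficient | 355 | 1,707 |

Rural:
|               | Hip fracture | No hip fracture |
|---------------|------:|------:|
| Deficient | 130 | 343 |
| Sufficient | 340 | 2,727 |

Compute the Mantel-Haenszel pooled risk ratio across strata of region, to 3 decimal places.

2.399

RR_MH = Σ(aᵢ·n₀ᵢ/nᵢ) / Σ(cᵢ·n₁ᵢ/nᵢ), with n₁ᵢ = aᵢ+bᵢ (exposed), n₀ᵢ = cᵢ+dᵢ (unexposed), nᵢ = n₁ᵢ+n₀ᵢ.
Stratum 1 (Urban): n₁ = 2487, n₀ = 2062, n = 4549; a·n₀/n = 1019·2062/4549 = 461.8989; c·n₁/n = 355·2487/4549 = 194.0833
Stratum 2 (Rural): n₁ = 473, n₀ = 3067, n = 3540; a·n₀/n = 130·3067/3540 = 112.6299; c·n₁/n = 340·473/3540 = 45.4294
RR_MH = (461.8989 + 112.6299) / (194.0833 + 45.4294) = 574.5288 / 239.5127 = 2.39874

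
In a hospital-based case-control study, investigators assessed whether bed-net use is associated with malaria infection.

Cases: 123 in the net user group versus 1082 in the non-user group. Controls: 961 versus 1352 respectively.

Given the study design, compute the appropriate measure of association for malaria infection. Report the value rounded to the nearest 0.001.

0.160

From the description: a = 123, b = 961, c = 1082, d = 1352.
This is a hospital-based case-control study: participants were sampled on outcome status, so risks in the source population cannot be estimated directly — relative risk is not valid here. The odds ratio is the appropriate measure.
OR = (a·d)/(b·c) = (123 × 1352) / (961 × 1082) = 166296 / 1039802 = 0.15993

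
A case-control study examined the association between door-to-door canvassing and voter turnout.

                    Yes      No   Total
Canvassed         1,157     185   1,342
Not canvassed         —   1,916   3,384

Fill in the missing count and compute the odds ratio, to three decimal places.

8.163

The missing cell is in the unexposed row: 3384 − 1916 = 1468.
So a = 1157, b = 185, c = 1468, d = 1916.
OR = (a·d)/(b·c) = (1157 × 1916) / (185 × 1468) = 2216812 / 271580 = 8.16265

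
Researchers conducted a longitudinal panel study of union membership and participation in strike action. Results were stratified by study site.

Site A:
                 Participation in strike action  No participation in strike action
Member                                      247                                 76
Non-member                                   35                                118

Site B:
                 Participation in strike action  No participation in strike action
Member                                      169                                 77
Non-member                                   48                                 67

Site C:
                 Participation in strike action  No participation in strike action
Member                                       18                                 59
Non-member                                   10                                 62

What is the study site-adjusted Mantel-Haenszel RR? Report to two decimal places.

2.30

RR_MH = Σ(aᵢ·n₀ᵢ/nᵢ) / Σ(cᵢ·n₁ᵢ/nᵢ), with n₁ᵢ = aᵢ+bᵢ (exposed), n₀ᵢ = cᵢ+dᵢ (unexposed), nᵢ = n₁ᵢ+n₀ᵢ.
Stratum 1 (Site A): n₁ = 323, n₀ = 153, n = 476; a·n₀/n = 247·153/476 = 79.3929; c·n₁/n = 35·323/476 = 23.7500
Stratum 2 (Site B): n₁ = 246, n₀ = 115, n = 361; a·n₀/n = 169·115/361 = 53.8366; c·n₁/n = 48·246/361 = 32.7091
Stratum 3 (Site C): n₁ = 77, n₀ = 72, n = 149; a·n₀/n = 18·72/149 = 8.6980; c·n₁/n = 10·77/149 = 5.1678
RR_MH = (79.3929 + 53.8366 + 8.6980) / (23.7500 + 32.7091 + 5.1678) = 141.9274 / 61.6269 = 2.30301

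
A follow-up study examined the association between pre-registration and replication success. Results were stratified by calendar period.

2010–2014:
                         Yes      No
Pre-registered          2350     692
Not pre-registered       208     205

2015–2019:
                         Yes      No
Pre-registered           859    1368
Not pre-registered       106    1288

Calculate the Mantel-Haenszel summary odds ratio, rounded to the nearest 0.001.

5.446

OR_MH = Σ(aᵢdᵢ/nᵢ) / Σ(bᵢcᵢ/nᵢ), where nᵢ is the stratum total.
Stratum 1 (2010–2014): n = 3455; a·d/n = 2350·205/3455 = 139.4356; b·c/n = 692·208/3455 = 41.6602
Stratum 2 (2015–2019): n = 3621; a·d/n = 859·1288/3621 = 305.5487; b·c/n = 1368·106/3621 = 40.0464
OR_MH = (139.4356 + 305.5487) / (41.6602 + 40.0464) = 444.9843 / 81.7066 = 5.44612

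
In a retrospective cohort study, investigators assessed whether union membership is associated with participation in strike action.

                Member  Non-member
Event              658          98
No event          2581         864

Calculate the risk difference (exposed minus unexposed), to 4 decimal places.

Reading the table with exposure as columns: a = 658 (Member, case), b = 2581 (Member, non-case), c = 98 (Non-member, case), d = 864.
Risk in exposed = 658/3239 = 0.203149; risk in unexposed = 98/962 = 0.101871.
Risk difference = 0.203149 − 0.101871 = 0.101278

0.1013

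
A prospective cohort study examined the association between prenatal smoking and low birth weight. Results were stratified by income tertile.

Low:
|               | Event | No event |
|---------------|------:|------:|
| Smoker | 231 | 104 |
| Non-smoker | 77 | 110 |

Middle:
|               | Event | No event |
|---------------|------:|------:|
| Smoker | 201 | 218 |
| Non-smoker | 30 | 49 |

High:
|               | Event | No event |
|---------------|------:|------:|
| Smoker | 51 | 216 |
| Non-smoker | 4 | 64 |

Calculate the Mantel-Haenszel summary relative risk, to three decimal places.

1.606

RR_MH = Σ(aᵢ·n₀ᵢ/nᵢ) / Σ(cᵢ·n₁ᵢ/nᵢ), with n₁ᵢ = aᵢ+bᵢ (exposed), n₀ᵢ = cᵢ+dᵢ (unexposed), nᵢ = n₁ᵢ+n₀ᵢ.
Stratum 1 (Low): n₁ = 335, n₀ = 187, n = 522; a·n₀/n = 231·187/522 = 82.7529; c·n₁/n = 77·335/522 = 49.4157
Stratum 2 (Middle): n₁ = 419, n₀ = 79, n = 498; a·n₀/n = 201·79/498 = 31.8855; c·n₁/n = 30·419/498 = 25.2410
Stratum 3 (High): n₁ = 267, n₀ = 68, n = 335; a·n₀/n = 51·68/335 = 10.3522; c·n₁/n = 4·267/335 = 3.1881
RR_MH = (82.7529 + 31.8855 + 10.3522) / (49.4157 + 25.2410 + 3.1881) = 124.9907 / 77.8447 = 1.60564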